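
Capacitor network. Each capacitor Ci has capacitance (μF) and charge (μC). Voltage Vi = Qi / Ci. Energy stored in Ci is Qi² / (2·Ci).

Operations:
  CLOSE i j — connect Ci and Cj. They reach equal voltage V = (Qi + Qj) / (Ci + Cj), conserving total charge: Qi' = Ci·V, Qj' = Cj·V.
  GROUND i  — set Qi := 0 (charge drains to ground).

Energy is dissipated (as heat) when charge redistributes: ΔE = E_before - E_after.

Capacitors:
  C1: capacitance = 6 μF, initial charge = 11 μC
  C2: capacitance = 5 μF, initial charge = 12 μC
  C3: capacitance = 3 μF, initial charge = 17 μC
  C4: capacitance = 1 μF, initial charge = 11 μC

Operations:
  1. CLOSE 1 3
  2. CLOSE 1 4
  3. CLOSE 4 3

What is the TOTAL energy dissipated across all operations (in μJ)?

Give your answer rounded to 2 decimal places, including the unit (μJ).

Answer: 41.84 μJ

Derivation:
Initial: C1(6μF, Q=11μC, V=1.83V), C2(5μF, Q=12μC, V=2.40V), C3(3μF, Q=17μC, V=5.67V), C4(1μF, Q=11μC, V=11.00V)
Op 1: CLOSE 1-3: Q_total=28.00, C_total=9.00, V=3.11; Q1=18.67, Q3=9.33; dissipated=14.694
Op 2: CLOSE 1-4: Q_total=29.67, C_total=7.00, V=4.24; Q1=25.43, Q4=4.24; dissipated=26.672
Op 3: CLOSE 4-3: Q_total=13.57, C_total=4.00, V=3.39; Q4=3.39, Q3=10.18; dissipated=0.476
Total dissipated: 41.843 μJ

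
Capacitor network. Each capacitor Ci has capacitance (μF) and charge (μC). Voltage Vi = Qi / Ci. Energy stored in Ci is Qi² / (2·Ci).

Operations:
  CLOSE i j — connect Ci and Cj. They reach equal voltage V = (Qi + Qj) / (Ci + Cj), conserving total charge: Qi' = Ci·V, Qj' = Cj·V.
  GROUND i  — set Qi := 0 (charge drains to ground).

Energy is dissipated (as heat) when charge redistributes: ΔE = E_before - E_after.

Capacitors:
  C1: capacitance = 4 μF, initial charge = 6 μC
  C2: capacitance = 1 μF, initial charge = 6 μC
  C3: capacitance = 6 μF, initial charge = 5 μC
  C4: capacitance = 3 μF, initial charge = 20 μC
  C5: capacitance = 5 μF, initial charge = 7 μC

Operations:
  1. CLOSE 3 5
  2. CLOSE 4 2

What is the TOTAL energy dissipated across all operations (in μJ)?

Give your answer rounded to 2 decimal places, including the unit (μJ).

Answer: 0.60 μJ

Derivation:
Initial: C1(4μF, Q=6μC, V=1.50V), C2(1μF, Q=6μC, V=6.00V), C3(6μF, Q=5μC, V=0.83V), C4(3μF, Q=20μC, V=6.67V), C5(5μF, Q=7μC, V=1.40V)
Op 1: CLOSE 3-5: Q_total=12.00, C_total=11.00, V=1.09; Q3=6.55, Q5=5.45; dissipated=0.438
Op 2: CLOSE 4-2: Q_total=26.00, C_total=4.00, V=6.50; Q4=19.50, Q2=6.50; dissipated=0.167
Total dissipated: 0.605 μJ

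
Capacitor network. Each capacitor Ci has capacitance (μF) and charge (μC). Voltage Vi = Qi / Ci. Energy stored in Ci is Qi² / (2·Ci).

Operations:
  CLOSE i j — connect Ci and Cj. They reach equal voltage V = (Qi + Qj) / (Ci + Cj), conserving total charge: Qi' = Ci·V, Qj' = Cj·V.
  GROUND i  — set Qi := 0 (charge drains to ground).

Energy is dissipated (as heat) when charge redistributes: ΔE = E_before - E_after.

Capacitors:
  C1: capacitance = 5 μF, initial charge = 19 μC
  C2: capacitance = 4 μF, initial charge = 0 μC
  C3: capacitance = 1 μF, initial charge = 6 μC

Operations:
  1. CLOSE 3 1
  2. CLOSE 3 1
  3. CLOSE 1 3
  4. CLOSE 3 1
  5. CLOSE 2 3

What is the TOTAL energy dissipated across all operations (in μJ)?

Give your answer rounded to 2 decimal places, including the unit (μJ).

Initial: C1(5μF, Q=19μC, V=3.80V), C2(4μF, Q=0μC, V=0.00V), C3(1μF, Q=6μC, V=6.00V)
Op 1: CLOSE 3-1: Q_total=25.00, C_total=6.00, V=4.17; Q3=4.17, Q1=20.83; dissipated=2.017
Op 2: CLOSE 3-1: Q_total=25.00, C_total=6.00, V=4.17; Q3=4.17, Q1=20.83; dissipated=0.000
Op 3: CLOSE 1-3: Q_total=25.00, C_total=6.00, V=4.17; Q1=20.83, Q3=4.17; dissipated=0.000
Op 4: CLOSE 3-1: Q_total=25.00, C_total=6.00, V=4.17; Q3=4.17, Q1=20.83; dissipated=0.000
Op 5: CLOSE 2-3: Q_total=4.17, C_total=5.00, V=0.83; Q2=3.33, Q3=0.83; dissipated=6.944
Total dissipated: 8.961 μJ

Answer: 8.96 μJ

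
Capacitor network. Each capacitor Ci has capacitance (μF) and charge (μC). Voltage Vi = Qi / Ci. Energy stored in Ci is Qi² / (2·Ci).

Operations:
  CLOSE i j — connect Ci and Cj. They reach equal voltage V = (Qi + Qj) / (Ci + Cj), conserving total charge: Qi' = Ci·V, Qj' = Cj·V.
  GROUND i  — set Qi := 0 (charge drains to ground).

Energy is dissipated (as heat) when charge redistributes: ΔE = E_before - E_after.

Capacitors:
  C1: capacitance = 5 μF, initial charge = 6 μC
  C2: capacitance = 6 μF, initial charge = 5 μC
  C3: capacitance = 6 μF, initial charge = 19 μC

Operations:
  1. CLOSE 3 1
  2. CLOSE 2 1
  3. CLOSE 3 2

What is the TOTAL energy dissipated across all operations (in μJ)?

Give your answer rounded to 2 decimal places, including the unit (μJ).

Initial: C1(5μF, Q=6μC, V=1.20V), C2(6μF, Q=5μC, V=0.83V), C3(6μF, Q=19μC, V=3.17V)
Op 1: CLOSE 3-1: Q_total=25.00, C_total=11.00, V=2.27; Q3=13.64, Q1=11.36; dissipated=5.274
Op 2: CLOSE 2-1: Q_total=16.36, C_total=11.00, V=1.49; Q2=8.93, Q1=7.44; dissipated=2.825
Op 3: CLOSE 3-2: Q_total=22.56, C_total=12.00, V=1.88; Q3=11.28, Q2=11.28; dissipated=0.925
Total dissipated: 9.024 μJ

Answer: 9.02 μJ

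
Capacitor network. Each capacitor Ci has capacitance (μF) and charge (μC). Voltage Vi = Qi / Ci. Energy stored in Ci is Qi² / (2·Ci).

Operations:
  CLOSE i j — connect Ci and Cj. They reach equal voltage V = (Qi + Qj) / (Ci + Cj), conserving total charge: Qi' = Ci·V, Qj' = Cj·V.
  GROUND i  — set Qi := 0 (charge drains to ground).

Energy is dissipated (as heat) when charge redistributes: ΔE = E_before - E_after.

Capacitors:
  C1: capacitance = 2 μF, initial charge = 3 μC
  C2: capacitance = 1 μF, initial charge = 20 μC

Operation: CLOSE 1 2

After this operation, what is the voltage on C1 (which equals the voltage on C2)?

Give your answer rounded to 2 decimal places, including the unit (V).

Initial: C1(2μF, Q=3μC, V=1.50V), C2(1μF, Q=20μC, V=20.00V)
Op 1: CLOSE 1-2: Q_total=23.00, C_total=3.00, V=7.67; Q1=15.33, Q2=7.67; dissipated=114.083

Answer: 7.67 V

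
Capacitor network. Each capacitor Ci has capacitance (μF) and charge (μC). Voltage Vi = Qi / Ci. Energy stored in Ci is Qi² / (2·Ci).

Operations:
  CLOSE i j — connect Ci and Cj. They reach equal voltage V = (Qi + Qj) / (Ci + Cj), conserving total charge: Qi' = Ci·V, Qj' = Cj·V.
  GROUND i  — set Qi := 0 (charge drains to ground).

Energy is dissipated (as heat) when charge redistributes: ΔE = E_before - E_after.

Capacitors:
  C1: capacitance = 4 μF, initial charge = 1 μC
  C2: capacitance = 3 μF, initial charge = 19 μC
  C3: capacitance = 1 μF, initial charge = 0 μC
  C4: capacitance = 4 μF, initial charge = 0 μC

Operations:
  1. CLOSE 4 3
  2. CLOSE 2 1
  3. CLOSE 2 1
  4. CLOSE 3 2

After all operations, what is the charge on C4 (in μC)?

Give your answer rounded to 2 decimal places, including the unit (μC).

Initial: C1(4μF, Q=1μC, V=0.25V), C2(3μF, Q=19μC, V=6.33V), C3(1μF, Q=0μC, V=0.00V), C4(4μF, Q=0μC, V=0.00V)
Op 1: CLOSE 4-3: Q_total=0.00, C_total=5.00, V=0.00; Q4=0.00, Q3=0.00; dissipated=0.000
Op 2: CLOSE 2-1: Q_total=20.00, C_total=7.00, V=2.86; Q2=8.57, Q1=11.43; dissipated=31.720
Op 3: CLOSE 2-1: Q_total=20.00, C_total=7.00, V=2.86; Q2=8.57, Q1=11.43; dissipated=0.000
Op 4: CLOSE 3-2: Q_total=8.57, C_total=4.00, V=2.14; Q3=2.14, Q2=6.43; dissipated=3.061
Final charges: Q1=11.43, Q2=6.43, Q3=2.14, Q4=0.00

Answer: 0.00 μC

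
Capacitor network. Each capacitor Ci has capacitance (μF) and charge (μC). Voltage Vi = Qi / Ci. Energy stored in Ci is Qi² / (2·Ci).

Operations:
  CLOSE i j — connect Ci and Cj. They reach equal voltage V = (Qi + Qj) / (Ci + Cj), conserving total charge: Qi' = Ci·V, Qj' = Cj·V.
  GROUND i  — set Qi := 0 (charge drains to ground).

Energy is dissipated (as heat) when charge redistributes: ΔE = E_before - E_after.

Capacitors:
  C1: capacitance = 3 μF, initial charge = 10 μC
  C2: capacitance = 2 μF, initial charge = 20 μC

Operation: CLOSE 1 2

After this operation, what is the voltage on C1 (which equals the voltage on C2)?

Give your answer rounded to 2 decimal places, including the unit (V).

Initial: C1(3μF, Q=10μC, V=3.33V), C2(2μF, Q=20μC, V=10.00V)
Op 1: CLOSE 1-2: Q_total=30.00, C_total=5.00, V=6.00; Q1=18.00, Q2=12.00; dissipated=26.667

Answer: 6.00 V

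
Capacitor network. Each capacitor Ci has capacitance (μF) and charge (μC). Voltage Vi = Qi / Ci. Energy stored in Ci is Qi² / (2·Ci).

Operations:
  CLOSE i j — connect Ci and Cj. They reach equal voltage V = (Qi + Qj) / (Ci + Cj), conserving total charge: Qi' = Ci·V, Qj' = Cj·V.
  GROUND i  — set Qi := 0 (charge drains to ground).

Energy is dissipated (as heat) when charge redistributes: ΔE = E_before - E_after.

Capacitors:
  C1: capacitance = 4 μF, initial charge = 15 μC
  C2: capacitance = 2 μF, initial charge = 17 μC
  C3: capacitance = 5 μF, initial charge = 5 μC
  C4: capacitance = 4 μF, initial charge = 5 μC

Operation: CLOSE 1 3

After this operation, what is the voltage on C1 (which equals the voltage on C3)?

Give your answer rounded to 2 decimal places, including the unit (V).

Answer: 2.22 V

Derivation:
Initial: C1(4μF, Q=15μC, V=3.75V), C2(2μF, Q=17μC, V=8.50V), C3(5μF, Q=5μC, V=1.00V), C4(4μF, Q=5μC, V=1.25V)
Op 1: CLOSE 1-3: Q_total=20.00, C_total=9.00, V=2.22; Q1=8.89, Q3=11.11; dissipated=8.403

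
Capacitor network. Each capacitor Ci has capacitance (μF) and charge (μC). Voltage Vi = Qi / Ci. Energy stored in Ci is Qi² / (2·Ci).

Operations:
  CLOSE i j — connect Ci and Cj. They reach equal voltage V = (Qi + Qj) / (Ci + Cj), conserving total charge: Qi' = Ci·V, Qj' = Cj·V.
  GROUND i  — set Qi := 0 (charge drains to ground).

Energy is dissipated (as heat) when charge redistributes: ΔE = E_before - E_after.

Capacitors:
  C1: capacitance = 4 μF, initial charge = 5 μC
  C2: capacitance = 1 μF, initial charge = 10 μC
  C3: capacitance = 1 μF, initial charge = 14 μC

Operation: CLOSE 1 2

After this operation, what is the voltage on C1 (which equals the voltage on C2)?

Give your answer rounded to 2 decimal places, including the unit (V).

Initial: C1(4μF, Q=5μC, V=1.25V), C2(1μF, Q=10μC, V=10.00V), C3(1μF, Q=14μC, V=14.00V)
Op 1: CLOSE 1-2: Q_total=15.00, C_total=5.00, V=3.00; Q1=12.00, Q2=3.00; dissipated=30.625

Answer: 3.00 V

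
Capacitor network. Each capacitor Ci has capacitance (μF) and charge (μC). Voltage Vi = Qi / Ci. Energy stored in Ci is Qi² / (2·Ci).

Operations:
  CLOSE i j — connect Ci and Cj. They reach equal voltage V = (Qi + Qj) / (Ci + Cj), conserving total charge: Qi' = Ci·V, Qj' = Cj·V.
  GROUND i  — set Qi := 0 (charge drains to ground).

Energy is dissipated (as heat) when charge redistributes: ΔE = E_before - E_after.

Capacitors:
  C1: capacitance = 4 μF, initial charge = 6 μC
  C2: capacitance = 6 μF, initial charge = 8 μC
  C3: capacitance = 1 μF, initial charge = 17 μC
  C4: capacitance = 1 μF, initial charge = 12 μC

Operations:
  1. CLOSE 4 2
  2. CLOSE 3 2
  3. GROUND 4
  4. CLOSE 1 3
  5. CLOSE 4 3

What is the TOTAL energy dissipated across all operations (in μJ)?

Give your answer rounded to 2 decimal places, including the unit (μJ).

Answer: 144.31 μJ

Derivation:
Initial: C1(4μF, Q=6μC, V=1.50V), C2(6μF, Q=8μC, V=1.33V), C3(1μF, Q=17μC, V=17.00V), C4(1μF, Q=12μC, V=12.00V)
Op 1: CLOSE 4-2: Q_total=20.00, C_total=7.00, V=2.86; Q4=2.86, Q2=17.14; dissipated=48.762
Op 2: CLOSE 3-2: Q_total=34.14, C_total=7.00, V=4.88; Q3=4.88, Q2=29.27; dissipated=85.723
Op 3: GROUND 4: Q4=0; energy lost=4.082
Op 4: CLOSE 1-3: Q_total=10.88, C_total=5.00, V=2.18; Q1=8.70, Q3=2.18; dissipated=4.563
Op 5: CLOSE 4-3: Q_total=2.18, C_total=2.00, V=1.09; Q4=1.09, Q3=1.09; dissipated=1.183
Total dissipated: 144.313 μJ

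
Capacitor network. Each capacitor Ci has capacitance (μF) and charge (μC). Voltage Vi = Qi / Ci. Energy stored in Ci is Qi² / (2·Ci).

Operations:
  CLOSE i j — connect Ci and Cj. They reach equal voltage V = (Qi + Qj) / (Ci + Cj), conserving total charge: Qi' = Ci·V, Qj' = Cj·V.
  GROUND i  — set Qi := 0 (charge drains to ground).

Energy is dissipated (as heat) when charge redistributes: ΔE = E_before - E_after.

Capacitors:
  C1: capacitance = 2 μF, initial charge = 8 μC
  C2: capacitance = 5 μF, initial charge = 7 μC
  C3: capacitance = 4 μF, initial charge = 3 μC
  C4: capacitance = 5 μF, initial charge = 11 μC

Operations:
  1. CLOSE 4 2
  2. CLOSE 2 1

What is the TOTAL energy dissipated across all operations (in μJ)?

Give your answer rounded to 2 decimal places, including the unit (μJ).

Initial: C1(2μF, Q=8μC, V=4.00V), C2(5μF, Q=7μC, V=1.40V), C3(4μF, Q=3μC, V=0.75V), C4(5μF, Q=11μC, V=2.20V)
Op 1: CLOSE 4-2: Q_total=18.00, C_total=10.00, V=1.80; Q4=9.00, Q2=9.00; dissipated=0.800
Op 2: CLOSE 2-1: Q_total=17.00, C_total=7.00, V=2.43; Q2=12.14, Q1=4.86; dissipated=3.457
Total dissipated: 4.257 μJ

Answer: 4.26 μJ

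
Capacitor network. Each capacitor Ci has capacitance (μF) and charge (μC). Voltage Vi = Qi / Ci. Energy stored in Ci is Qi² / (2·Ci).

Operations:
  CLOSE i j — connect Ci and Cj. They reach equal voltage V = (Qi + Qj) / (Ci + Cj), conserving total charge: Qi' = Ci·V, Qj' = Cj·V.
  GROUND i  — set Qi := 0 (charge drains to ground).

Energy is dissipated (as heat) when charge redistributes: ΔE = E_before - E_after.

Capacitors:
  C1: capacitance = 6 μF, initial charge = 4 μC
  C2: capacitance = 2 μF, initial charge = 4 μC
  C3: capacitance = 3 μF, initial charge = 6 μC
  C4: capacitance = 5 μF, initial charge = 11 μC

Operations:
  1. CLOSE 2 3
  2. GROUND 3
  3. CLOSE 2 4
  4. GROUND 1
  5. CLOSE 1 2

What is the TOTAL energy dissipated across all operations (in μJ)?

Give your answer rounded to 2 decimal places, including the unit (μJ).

Answer: 10.81 μJ

Derivation:
Initial: C1(6μF, Q=4μC, V=0.67V), C2(2μF, Q=4μC, V=2.00V), C3(3μF, Q=6μC, V=2.00V), C4(5μF, Q=11μC, V=2.20V)
Op 1: CLOSE 2-3: Q_total=10.00, C_total=5.00, V=2.00; Q2=4.00, Q3=6.00; dissipated=0.000
Op 2: GROUND 3: Q3=0; energy lost=6.000
Op 3: CLOSE 2-4: Q_total=15.00, C_total=7.00, V=2.14; Q2=4.29, Q4=10.71; dissipated=0.029
Op 4: GROUND 1: Q1=0; energy lost=1.333
Op 5: CLOSE 1-2: Q_total=4.29, C_total=8.00, V=0.54; Q1=3.21, Q2=1.07; dissipated=3.444
Total dissipated: 10.806 μJ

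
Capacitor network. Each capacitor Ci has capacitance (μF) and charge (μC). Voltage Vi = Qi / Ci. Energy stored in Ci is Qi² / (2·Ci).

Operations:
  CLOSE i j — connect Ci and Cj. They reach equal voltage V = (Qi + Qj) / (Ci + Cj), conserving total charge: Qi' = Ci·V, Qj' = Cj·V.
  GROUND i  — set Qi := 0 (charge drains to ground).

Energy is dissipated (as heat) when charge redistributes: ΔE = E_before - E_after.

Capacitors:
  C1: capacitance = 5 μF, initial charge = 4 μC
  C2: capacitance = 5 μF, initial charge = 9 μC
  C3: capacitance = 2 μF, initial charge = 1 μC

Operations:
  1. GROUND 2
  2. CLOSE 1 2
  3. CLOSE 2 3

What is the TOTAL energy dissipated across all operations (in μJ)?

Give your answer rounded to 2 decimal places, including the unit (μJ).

Answer: 8.91 μJ

Derivation:
Initial: C1(5μF, Q=4μC, V=0.80V), C2(5μF, Q=9μC, V=1.80V), C3(2μF, Q=1μC, V=0.50V)
Op 1: GROUND 2: Q2=0; energy lost=8.100
Op 2: CLOSE 1-2: Q_total=4.00, C_total=10.00, V=0.40; Q1=2.00, Q2=2.00; dissipated=0.800
Op 3: CLOSE 2-3: Q_total=3.00, C_total=7.00, V=0.43; Q2=2.14, Q3=0.86; dissipated=0.007
Total dissipated: 8.907 μJ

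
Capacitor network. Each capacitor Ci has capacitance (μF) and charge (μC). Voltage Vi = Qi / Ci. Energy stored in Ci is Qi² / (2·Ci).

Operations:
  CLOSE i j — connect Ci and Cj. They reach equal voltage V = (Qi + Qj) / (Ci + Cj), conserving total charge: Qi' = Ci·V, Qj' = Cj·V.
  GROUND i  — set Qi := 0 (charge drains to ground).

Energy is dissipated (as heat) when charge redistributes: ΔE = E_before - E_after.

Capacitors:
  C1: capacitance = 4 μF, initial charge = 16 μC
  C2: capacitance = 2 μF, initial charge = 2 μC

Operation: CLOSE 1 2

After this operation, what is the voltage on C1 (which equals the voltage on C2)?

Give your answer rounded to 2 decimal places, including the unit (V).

Answer: 3.00 V

Derivation:
Initial: C1(4μF, Q=16μC, V=4.00V), C2(2μF, Q=2μC, V=1.00V)
Op 1: CLOSE 1-2: Q_total=18.00, C_total=6.00, V=3.00; Q1=12.00, Q2=6.00; dissipated=6.000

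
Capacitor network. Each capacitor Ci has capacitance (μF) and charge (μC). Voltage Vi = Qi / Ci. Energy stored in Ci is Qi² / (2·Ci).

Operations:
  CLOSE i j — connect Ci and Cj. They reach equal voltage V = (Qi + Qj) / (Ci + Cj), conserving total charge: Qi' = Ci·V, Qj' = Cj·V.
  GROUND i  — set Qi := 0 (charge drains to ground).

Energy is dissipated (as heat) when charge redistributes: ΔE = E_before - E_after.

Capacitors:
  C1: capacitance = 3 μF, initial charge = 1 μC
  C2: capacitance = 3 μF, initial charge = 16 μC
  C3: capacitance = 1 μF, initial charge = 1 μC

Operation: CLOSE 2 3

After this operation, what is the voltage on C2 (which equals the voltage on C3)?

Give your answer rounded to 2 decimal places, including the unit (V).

Initial: C1(3μF, Q=1μC, V=0.33V), C2(3μF, Q=16μC, V=5.33V), C3(1μF, Q=1μC, V=1.00V)
Op 1: CLOSE 2-3: Q_total=17.00, C_total=4.00, V=4.25; Q2=12.75, Q3=4.25; dissipated=7.042

Answer: 4.25 V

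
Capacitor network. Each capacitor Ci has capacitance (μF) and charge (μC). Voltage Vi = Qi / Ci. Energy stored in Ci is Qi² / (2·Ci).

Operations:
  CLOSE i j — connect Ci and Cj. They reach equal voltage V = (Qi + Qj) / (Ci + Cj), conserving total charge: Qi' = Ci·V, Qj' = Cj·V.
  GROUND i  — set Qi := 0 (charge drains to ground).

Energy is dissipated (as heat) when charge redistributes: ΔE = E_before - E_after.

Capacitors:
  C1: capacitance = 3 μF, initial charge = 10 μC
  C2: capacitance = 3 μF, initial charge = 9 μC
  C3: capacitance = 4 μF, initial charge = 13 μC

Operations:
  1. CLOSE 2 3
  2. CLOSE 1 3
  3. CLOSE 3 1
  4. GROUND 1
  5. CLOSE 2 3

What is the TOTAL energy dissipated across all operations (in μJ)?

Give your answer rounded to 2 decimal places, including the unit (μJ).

Answer: 15.69 μJ

Derivation:
Initial: C1(3μF, Q=10μC, V=3.33V), C2(3μF, Q=9μC, V=3.00V), C3(4μF, Q=13μC, V=3.25V)
Op 1: CLOSE 2-3: Q_total=22.00, C_total=7.00, V=3.14; Q2=9.43, Q3=12.57; dissipated=0.054
Op 2: CLOSE 1-3: Q_total=22.57, C_total=7.00, V=3.22; Q1=9.67, Q3=12.90; dissipated=0.031
Op 3: CLOSE 3-1: Q_total=22.57, C_total=7.00, V=3.22; Q3=12.90, Q1=9.67; dissipated=0.000
Op 4: GROUND 1: Q1=0; energy lost=15.596
Op 5: CLOSE 2-3: Q_total=22.33, C_total=7.00, V=3.19; Q2=9.57, Q3=12.76; dissipated=0.006
Total dissipated: 15.686 μJ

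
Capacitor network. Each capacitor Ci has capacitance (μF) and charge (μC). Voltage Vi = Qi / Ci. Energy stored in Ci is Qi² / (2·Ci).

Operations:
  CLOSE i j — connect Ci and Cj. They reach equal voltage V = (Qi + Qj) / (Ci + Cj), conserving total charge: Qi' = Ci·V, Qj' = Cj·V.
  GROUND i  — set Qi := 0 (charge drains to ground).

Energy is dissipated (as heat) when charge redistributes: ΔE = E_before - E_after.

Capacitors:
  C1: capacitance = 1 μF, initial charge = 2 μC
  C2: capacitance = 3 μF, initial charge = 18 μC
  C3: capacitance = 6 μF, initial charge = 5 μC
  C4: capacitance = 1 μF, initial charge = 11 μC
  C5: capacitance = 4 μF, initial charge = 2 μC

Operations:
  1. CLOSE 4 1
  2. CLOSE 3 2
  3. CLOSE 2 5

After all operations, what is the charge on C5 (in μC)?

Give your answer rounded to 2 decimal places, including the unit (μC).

Answer: 5.52 μC

Derivation:
Initial: C1(1μF, Q=2μC, V=2.00V), C2(3μF, Q=18μC, V=6.00V), C3(6μF, Q=5μC, V=0.83V), C4(1μF, Q=11μC, V=11.00V), C5(4μF, Q=2μC, V=0.50V)
Op 1: CLOSE 4-1: Q_total=13.00, C_total=2.00, V=6.50; Q4=6.50, Q1=6.50; dissipated=20.250
Op 2: CLOSE 3-2: Q_total=23.00, C_total=9.00, V=2.56; Q3=15.33, Q2=7.67; dissipated=26.694
Op 3: CLOSE 2-5: Q_total=9.67, C_total=7.00, V=1.38; Q2=4.14, Q5=5.52; dissipated=3.622
Final charges: Q1=6.50, Q2=4.14, Q3=15.33, Q4=6.50, Q5=5.52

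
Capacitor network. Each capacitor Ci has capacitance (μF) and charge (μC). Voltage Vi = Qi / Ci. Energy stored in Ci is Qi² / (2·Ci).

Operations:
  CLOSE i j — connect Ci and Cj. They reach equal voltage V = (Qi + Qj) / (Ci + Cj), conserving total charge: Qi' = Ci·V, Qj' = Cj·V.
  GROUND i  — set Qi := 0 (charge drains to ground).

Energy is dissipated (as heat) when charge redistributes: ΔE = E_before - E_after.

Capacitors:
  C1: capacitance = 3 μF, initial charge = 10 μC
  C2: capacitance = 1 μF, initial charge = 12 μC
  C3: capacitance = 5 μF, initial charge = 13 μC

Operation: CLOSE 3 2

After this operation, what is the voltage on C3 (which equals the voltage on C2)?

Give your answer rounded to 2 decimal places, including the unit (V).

Initial: C1(3μF, Q=10μC, V=3.33V), C2(1μF, Q=12μC, V=12.00V), C3(5μF, Q=13μC, V=2.60V)
Op 1: CLOSE 3-2: Q_total=25.00, C_total=6.00, V=4.17; Q3=20.83, Q2=4.17; dissipated=36.817

Answer: 4.17 V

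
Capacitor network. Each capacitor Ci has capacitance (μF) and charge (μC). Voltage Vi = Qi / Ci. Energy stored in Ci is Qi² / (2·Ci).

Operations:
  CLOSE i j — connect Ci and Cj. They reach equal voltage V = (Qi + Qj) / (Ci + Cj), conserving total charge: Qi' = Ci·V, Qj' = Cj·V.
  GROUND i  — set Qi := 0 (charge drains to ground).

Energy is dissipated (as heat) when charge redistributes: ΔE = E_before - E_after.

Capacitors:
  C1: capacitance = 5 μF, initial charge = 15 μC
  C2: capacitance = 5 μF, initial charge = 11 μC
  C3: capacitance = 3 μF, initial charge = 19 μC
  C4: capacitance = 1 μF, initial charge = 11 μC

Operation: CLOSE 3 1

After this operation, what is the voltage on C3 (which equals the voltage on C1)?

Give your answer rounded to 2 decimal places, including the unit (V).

Answer: 4.25 V

Derivation:
Initial: C1(5μF, Q=15μC, V=3.00V), C2(5μF, Q=11μC, V=2.20V), C3(3μF, Q=19μC, V=6.33V), C4(1μF, Q=11μC, V=11.00V)
Op 1: CLOSE 3-1: Q_total=34.00, C_total=8.00, V=4.25; Q3=12.75, Q1=21.25; dissipated=10.417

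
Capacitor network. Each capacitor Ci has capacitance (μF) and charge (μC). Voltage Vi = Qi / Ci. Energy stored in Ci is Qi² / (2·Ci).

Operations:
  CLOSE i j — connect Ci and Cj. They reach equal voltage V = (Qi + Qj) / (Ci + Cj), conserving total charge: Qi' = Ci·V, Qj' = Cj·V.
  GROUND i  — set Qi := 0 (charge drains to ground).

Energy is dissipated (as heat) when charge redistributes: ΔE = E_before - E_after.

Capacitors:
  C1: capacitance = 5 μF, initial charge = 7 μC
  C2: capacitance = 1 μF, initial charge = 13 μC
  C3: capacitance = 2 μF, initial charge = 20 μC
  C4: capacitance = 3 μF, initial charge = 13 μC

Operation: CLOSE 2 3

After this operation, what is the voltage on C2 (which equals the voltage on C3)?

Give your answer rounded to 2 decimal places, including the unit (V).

Answer: 11.00 V

Derivation:
Initial: C1(5μF, Q=7μC, V=1.40V), C2(1μF, Q=13μC, V=13.00V), C3(2μF, Q=20μC, V=10.00V), C4(3μF, Q=13μC, V=4.33V)
Op 1: CLOSE 2-3: Q_total=33.00, C_total=3.00, V=11.00; Q2=11.00, Q3=22.00; dissipated=3.000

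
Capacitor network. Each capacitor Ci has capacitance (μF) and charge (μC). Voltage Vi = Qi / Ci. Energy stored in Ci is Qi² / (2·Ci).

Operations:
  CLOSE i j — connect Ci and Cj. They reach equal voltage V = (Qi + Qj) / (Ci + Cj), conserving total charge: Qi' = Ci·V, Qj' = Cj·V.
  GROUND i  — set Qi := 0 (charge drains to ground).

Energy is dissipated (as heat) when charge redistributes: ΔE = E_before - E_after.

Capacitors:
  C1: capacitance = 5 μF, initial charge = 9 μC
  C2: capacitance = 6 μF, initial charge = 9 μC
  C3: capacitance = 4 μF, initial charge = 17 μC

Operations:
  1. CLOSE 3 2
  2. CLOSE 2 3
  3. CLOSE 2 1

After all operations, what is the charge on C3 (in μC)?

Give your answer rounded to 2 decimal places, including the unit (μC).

Initial: C1(5μF, Q=9μC, V=1.80V), C2(6μF, Q=9μC, V=1.50V), C3(4μF, Q=17μC, V=4.25V)
Op 1: CLOSE 3-2: Q_total=26.00, C_total=10.00, V=2.60; Q3=10.40, Q2=15.60; dissipated=9.075
Op 2: CLOSE 2-3: Q_total=26.00, C_total=10.00, V=2.60; Q2=15.60, Q3=10.40; dissipated=0.000
Op 3: CLOSE 2-1: Q_total=24.60, C_total=11.00, V=2.24; Q2=13.42, Q1=11.18; dissipated=0.873
Final charges: Q1=11.18, Q2=13.42, Q3=10.40

Answer: 10.40 μC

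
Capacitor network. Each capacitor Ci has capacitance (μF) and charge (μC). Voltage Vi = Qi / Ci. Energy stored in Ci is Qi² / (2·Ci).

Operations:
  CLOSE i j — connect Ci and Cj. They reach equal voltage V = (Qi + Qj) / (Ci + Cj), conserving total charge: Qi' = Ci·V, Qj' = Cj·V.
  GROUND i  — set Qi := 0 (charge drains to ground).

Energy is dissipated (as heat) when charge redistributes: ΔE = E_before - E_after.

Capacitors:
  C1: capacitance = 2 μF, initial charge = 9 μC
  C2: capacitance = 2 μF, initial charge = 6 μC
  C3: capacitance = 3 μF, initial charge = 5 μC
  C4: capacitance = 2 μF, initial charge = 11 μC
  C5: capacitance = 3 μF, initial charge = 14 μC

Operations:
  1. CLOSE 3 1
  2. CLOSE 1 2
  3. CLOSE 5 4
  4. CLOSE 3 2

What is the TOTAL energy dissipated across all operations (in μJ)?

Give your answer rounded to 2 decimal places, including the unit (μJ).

Answer: 5.26 μJ

Derivation:
Initial: C1(2μF, Q=9μC, V=4.50V), C2(2μF, Q=6μC, V=3.00V), C3(3μF, Q=5μC, V=1.67V), C4(2μF, Q=11μC, V=5.50V), C5(3μF, Q=14μC, V=4.67V)
Op 1: CLOSE 3-1: Q_total=14.00, C_total=5.00, V=2.80; Q3=8.40, Q1=5.60; dissipated=4.817
Op 2: CLOSE 1-2: Q_total=11.60, C_total=4.00, V=2.90; Q1=5.80, Q2=5.80; dissipated=0.020
Op 3: CLOSE 5-4: Q_total=25.00, C_total=5.00, V=5.00; Q5=15.00, Q4=10.00; dissipated=0.417
Op 4: CLOSE 3-2: Q_total=14.20, C_total=5.00, V=2.84; Q3=8.52, Q2=5.68; dissipated=0.006
Total dissipated: 5.259 μJ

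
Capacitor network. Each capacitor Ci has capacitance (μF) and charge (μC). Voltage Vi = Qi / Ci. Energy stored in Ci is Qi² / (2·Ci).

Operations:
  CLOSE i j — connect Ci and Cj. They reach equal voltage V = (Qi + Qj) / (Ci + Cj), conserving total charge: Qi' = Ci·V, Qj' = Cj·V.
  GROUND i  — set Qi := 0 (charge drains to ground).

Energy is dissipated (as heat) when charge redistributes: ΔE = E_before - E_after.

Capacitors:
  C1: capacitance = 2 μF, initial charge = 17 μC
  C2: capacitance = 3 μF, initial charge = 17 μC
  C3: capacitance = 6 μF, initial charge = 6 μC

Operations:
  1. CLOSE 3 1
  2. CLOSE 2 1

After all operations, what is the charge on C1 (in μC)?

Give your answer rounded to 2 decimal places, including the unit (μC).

Initial: C1(2μF, Q=17μC, V=8.50V), C2(3μF, Q=17μC, V=5.67V), C3(6μF, Q=6μC, V=1.00V)
Op 1: CLOSE 3-1: Q_total=23.00, C_total=8.00, V=2.88; Q3=17.25, Q1=5.75; dissipated=42.188
Op 2: CLOSE 2-1: Q_total=22.75, C_total=5.00, V=4.55; Q2=13.65, Q1=9.10; dissipated=4.676
Final charges: Q1=9.10, Q2=13.65, Q3=17.25

Answer: 9.10 μC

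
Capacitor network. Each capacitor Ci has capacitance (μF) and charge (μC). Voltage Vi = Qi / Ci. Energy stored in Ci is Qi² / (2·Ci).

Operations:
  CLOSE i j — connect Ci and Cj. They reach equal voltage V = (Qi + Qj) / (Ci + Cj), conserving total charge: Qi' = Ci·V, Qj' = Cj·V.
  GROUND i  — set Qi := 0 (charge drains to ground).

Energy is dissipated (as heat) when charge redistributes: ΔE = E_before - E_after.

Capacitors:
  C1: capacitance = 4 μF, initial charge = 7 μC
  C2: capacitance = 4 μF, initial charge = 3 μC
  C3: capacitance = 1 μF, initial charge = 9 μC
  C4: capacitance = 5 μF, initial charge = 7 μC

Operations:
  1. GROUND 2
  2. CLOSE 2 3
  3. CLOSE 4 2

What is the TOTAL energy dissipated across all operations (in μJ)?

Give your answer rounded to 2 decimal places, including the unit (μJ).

Answer: 33.70 μJ

Derivation:
Initial: C1(4μF, Q=7μC, V=1.75V), C2(4μF, Q=3μC, V=0.75V), C3(1μF, Q=9μC, V=9.00V), C4(5μF, Q=7μC, V=1.40V)
Op 1: GROUND 2: Q2=0; energy lost=1.125
Op 2: CLOSE 2-3: Q_total=9.00, C_total=5.00, V=1.80; Q2=7.20, Q3=1.80; dissipated=32.400
Op 3: CLOSE 4-2: Q_total=14.20, C_total=9.00, V=1.58; Q4=7.89, Q2=6.31; dissipated=0.178
Total dissipated: 33.703 μJ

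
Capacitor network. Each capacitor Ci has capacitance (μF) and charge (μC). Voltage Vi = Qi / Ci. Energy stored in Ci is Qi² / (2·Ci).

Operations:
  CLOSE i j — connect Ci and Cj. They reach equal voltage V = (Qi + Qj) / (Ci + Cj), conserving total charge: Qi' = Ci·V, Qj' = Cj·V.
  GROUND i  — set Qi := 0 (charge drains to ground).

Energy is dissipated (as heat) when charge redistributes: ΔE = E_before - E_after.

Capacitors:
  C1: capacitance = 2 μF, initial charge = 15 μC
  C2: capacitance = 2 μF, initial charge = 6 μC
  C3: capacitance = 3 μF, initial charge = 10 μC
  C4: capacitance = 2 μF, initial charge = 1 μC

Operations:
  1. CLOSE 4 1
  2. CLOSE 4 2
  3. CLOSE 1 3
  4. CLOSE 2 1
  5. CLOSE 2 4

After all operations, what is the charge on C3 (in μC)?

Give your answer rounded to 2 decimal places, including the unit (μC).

Answer: 10.80 μC

Derivation:
Initial: C1(2μF, Q=15μC, V=7.50V), C2(2μF, Q=6μC, V=3.00V), C3(3μF, Q=10μC, V=3.33V), C4(2μF, Q=1μC, V=0.50V)
Op 1: CLOSE 4-1: Q_total=16.00, C_total=4.00, V=4.00; Q4=8.00, Q1=8.00; dissipated=24.500
Op 2: CLOSE 4-2: Q_total=14.00, C_total=4.00, V=3.50; Q4=7.00, Q2=7.00; dissipated=0.500
Op 3: CLOSE 1-3: Q_total=18.00, C_total=5.00, V=3.60; Q1=7.20, Q3=10.80; dissipated=0.267
Op 4: CLOSE 2-1: Q_total=14.20, C_total=4.00, V=3.55; Q2=7.10, Q1=7.10; dissipated=0.005
Op 5: CLOSE 2-4: Q_total=14.10, C_total=4.00, V=3.52; Q2=7.05, Q4=7.05; dissipated=0.001
Final charges: Q1=7.10, Q2=7.05, Q3=10.80, Q4=7.05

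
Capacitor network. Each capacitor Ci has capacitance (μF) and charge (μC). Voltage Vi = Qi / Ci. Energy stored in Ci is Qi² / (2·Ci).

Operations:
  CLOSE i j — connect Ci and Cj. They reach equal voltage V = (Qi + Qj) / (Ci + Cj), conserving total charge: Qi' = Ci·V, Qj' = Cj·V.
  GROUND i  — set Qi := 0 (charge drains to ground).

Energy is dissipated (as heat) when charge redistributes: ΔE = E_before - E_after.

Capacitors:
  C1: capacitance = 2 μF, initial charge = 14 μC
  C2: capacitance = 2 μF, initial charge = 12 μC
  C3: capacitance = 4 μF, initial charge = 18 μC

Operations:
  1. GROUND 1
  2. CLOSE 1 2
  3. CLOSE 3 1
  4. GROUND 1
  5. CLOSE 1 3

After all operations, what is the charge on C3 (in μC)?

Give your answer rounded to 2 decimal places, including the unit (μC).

Initial: C1(2μF, Q=14μC, V=7.00V), C2(2μF, Q=12μC, V=6.00V), C3(4μF, Q=18μC, V=4.50V)
Op 1: GROUND 1: Q1=0; energy lost=49.000
Op 2: CLOSE 1-2: Q_total=12.00, C_total=4.00, V=3.00; Q1=6.00, Q2=6.00; dissipated=18.000
Op 3: CLOSE 3-1: Q_total=24.00, C_total=6.00, V=4.00; Q3=16.00, Q1=8.00; dissipated=1.500
Op 4: GROUND 1: Q1=0; energy lost=16.000
Op 5: CLOSE 1-3: Q_total=16.00, C_total=6.00, V=2.67; Q1=5.33, Q3=10.67; dissipated=10.667
Final charges: Q1=5.33, Q2=6.00, Q3=10.67

Answer: 10.67 μC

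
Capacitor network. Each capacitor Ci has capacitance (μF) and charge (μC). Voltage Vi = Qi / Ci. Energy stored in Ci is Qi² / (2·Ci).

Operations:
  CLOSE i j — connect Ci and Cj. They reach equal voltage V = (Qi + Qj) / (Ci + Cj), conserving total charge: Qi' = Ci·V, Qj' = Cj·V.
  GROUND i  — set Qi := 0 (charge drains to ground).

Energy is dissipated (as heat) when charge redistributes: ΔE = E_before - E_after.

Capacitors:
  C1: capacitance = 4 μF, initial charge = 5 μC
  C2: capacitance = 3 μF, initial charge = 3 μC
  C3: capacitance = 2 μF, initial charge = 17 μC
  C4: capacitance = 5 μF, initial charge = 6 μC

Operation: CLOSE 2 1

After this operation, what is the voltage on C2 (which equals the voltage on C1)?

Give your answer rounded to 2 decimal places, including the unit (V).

Initial: C1(4μF, Q=5μC, V=1.25V), C2(3μF, Q=3μC, V=1.00V), C3(2μF, Q=17μC, V=8.50V), C4(5μF, Q=6μC, V=1.20V)
Op 1: CLOSE 2-1: Q_total=8.00, C_total=7.00, V=1.14; Q2=3.43, Q1=4.57; dissipated=0.054

Answer: 1.14 V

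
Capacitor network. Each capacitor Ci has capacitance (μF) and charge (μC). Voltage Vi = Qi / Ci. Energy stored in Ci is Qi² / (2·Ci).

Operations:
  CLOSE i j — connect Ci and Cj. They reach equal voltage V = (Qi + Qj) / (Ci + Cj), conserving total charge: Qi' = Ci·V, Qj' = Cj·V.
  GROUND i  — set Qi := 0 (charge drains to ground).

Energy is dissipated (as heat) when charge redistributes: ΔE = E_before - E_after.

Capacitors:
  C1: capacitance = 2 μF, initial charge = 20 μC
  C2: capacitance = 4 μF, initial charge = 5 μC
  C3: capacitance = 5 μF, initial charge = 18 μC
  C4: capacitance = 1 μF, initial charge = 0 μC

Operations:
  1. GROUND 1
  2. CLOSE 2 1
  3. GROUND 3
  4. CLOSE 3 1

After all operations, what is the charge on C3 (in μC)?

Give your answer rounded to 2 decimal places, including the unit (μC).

Initial: C1(2μF, Q=20μC, V=10.00V), C2(4μF, Q=5μC, V=1.25V), C3(5μF, Q=18μC, V=3.60V), C4(1μF, Q=0μC, V=0.00V)
Op 1: GROUND 1: Q1=0; energy lost=100.000
Op 2: CLOSE 2-1: Q_total=5.00, C_total=6.00, V=0.83; Q2=3.33, Q1=1.67; dissipated=1.042
Op 3: GROUND 3: Q3=0; energy lost=32.400
Op 4: CLOSE 3-1: Q_total=1.67, C_total=7.00, V=0.24; Q3=1.19, Q1=0.48; dissipated=0.496
Final charges: Q1=0.48, Q2=3.33, Q3=1.19, Q4=0.00

Answer: 1.19 μC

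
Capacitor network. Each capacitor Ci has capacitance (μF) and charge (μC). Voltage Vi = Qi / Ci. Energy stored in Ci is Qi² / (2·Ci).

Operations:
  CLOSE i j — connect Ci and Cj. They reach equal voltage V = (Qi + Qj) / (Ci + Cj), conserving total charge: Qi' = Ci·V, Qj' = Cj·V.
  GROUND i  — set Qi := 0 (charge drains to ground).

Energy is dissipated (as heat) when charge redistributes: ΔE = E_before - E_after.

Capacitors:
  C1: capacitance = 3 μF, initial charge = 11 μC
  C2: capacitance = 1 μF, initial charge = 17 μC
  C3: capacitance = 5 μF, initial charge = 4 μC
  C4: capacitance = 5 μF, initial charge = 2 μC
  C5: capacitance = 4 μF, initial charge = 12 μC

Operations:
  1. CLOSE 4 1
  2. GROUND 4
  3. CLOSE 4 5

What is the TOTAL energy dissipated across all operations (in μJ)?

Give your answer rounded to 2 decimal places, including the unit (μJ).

Initial: C1(3μF, Q=11μC, V=3.67V), C2(1μF, Q=17μC, V=17.00V), C3(5μF, Q=4μC, V=0.80V), C4(5μF, Q=2μC, V=0.40V), C5(4μF, Q=12μC, V=3.00V)
Op 1: CLOSE 4-1: Q_total=13.00, C_total=8.00, V=1.62; Q4=8.12, Q1=4.88; dissipated=10.004
Op 2: GROUND 4: Q4=0; energy lost=6.602
Op 3: CLOSE 4-5: Q_total=12.00, C_total=9.00, V=1.33; Q4=6.67, Q5=5.33; dissipated=10.000
Total dissipated: 26.606 μJ

Answer: 26.61 μJ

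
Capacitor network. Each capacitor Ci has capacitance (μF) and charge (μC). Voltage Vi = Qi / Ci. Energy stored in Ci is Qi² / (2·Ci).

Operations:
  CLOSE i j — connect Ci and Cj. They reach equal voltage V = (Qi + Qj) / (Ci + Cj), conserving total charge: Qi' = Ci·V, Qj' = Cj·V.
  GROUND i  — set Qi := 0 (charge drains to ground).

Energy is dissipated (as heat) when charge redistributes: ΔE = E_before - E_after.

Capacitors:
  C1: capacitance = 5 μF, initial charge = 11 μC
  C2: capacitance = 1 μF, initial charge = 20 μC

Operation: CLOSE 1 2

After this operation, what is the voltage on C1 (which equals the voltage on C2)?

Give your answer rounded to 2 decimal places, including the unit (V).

Initial: C1(5μF, Q=11μC, V=2.20V), C2(1μF, Q=20μC, V=20.00V)
Op 1: CLOSE 1-2: Q_total=31.00, C_total=6.00, V=5.17; Q1=25.83, Q2=5.17; dissipated=132.017

Answer: 5.17 V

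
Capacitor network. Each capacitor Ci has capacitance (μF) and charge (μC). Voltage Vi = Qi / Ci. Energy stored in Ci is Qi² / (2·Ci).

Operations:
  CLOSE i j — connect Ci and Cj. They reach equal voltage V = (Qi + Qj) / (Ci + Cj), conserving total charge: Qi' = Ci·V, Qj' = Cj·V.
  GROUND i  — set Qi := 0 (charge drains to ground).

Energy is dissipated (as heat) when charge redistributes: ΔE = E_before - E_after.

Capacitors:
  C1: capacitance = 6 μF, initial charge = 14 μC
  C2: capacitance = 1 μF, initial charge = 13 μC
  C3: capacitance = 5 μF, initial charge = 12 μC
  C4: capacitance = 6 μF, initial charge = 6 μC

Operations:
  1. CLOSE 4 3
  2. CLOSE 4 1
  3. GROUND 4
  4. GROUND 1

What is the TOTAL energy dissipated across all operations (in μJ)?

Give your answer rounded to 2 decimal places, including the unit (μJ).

Answer: 27.04 μJ

Derivation:
Initial: C1(6μF, Q=14μC, V=2.33V), C2(1μF, Q=13μC, V=13.00V), C3(5μF, Q=12μC, V=2.40V), C4(6μF, Q=6μC, V=1.00V)
Op 1: CLOSE 4-3: Q_total=18.00, C_total=11.00, V=1.64; Q4=9.82, Q3=8.18; dissipated=2.673
Op 2: CLOSE 4-1: Q_total=23.82, C_total=12.00, V=1.98; Q4=11.91, Q1=11.91; dissipated=0.729
Op 3: GROUND 4: Q4=0; energy lost=11.819
Op 4: GROUND 1: Q1=0; energy lost=11.819
Total dissipated: 27.039 μJ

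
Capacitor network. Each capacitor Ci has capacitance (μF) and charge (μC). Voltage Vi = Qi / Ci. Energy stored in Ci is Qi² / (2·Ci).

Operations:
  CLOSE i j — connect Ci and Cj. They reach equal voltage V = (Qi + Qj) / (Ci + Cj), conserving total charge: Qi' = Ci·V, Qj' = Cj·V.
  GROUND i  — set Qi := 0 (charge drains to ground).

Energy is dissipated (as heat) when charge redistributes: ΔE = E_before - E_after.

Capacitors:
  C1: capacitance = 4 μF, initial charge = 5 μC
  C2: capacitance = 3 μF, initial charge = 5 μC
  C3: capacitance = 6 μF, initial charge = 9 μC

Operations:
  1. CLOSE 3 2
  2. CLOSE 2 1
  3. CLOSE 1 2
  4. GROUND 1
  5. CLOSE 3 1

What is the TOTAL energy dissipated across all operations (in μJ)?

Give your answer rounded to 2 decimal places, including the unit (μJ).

Answer: 6.83 μJ

Derivation:
Initial: C1(4μF, Q=5μC, V=1.25V), C2(3μF, Q=5μC, V=1.67V), C3(6μF, Q=9μC, V=1.50V)
Op 1: CLOSE 3-2: Q_total=14.00, C_total=9.00, V=1.56; Q3=9.33, Q2=4.67; dissipated=0.028
Op 2: CLOSE 2-1: Q_total=9.67, C_total=7.00, V=1.38; Q2=4.14, Q1=5.52; dissipated=0.080
Op 3: CLOSE 1-2: Q_total=9.67, C_total=7.00, V=1.38; Q1=5.52, Q2=4.14; dissipated=0.000
Op 4: GROUND 1: Q1=0; energy lost=3.814
Op 5: CLOSE 3-1: Q_total=9.33, C_total=10.00, V=0.93; Q3=5.60, Q1=3.73; dissipated=2.904
Total dissipated: 6.826 μJ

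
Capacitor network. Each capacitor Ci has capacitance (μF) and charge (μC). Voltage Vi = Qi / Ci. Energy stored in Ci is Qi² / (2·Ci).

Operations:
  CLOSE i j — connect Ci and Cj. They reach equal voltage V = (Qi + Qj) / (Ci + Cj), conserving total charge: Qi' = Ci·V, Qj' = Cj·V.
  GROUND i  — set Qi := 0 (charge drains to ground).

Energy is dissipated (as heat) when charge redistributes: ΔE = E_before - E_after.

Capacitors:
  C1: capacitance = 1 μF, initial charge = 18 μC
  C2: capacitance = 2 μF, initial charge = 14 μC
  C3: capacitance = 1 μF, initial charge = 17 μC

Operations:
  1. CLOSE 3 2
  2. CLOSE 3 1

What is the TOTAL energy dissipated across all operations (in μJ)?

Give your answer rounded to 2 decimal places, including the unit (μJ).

Answer: 48.03 μJ

Derivation:
Initial: C1(1μF, Q=18μC, V=18.00V), C2(2μF, Q=14μC, V=7.00V), C3(1μF, Q=17μC, V=17.00V)
Op 1: CLOSE 3-2: Q_total=31.00, C_total=3.00, V=10.33; Q3=10.33, Q2=20.67; dissipated=33.333
Op 2: CLOSE 3-1: Q_total=28.33, C_total=2.00, V=14.17; Q3=14.17, Q1=14.17; dissipated=14.694
Total dissipated: 48.028 μJ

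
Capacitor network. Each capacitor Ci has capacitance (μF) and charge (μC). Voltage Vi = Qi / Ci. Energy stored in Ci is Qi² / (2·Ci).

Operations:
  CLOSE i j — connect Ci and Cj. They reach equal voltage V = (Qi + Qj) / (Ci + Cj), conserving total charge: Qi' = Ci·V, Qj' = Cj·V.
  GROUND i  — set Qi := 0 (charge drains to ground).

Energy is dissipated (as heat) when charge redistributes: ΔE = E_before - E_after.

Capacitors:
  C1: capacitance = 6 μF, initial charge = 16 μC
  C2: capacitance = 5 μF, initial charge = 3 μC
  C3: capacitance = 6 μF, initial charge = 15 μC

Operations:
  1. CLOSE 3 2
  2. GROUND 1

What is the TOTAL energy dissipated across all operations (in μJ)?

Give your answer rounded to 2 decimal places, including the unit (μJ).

Answer: 26.26 μJ

Derivation:
Initial: C1(6μF, Q=16μC, V=2.67V), C2(5μF, Q=3μC, V=0.60V), C3(6μF, Q=15μC, V=2.50V)
Op 1: CLOSE 3-2: Q_total=18.00, C_total=11.00, V=1.64; Q3=9.82, Q2=8.18; dissipated=4.923
Op 2: GROUND 1: Q1=0; energy lost=21.333
Total dissipated: 26.256 μJ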